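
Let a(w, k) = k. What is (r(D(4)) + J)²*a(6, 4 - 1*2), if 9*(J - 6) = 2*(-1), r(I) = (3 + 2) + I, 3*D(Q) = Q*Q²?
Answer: 167042/81 ≈ 2062.2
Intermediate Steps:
D(Q) = Q³/3 (D(Q) = (Q*Q²)/3 = Q³/3)
r(I) = 5 + I
J = 52/9 (J = 6 + (2*(-1))/9 = 6 + (⅑)*(-2) = 6 - 2/9 = 52/9 ≈ 5.7778)
(r(D(4)) + J)²*a(6, 4 - 1*2) = ((5 + (⅓)*4³) + 52/9)²*(4 - 1*2) = ((5 + (⅓)*64) + 52/9)²*(4 - 2) = ((5 + 64/3) + 52/9)²*2 = (79/3 + 52/9)²*2 = (289/9)²*2 = (83521/81)*2 = 167042/81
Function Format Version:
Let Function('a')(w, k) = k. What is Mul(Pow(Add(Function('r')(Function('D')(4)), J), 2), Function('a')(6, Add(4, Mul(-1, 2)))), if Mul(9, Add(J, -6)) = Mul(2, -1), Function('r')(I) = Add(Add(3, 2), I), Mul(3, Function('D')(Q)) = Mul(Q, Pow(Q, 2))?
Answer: Rational(167042, 81) ≈ 2062.2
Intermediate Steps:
Function('D')(Q) = Mul(Rational(1, 3), Pow(Q, 3)) (Function('D')(Q) = Mul(Rational(1, 3), Mul(Q, Pow(Q, 2))) = Mul(Rational(1, 3), Pow(Q, 3)))
Function('r')(I) = Add(5, I)
J = Rational(52, 9) (J = Add(6, Mul(Rational(1, 9), Mul(2, -1))) = Add(6, Mul(Rational(1, 9), -2)) = Add(6, Rational(-2, 9)) = Rational(52, 9) ≈ 5.7778)
Mul(Pow(Add(Function('r')(Function('D')(4)), J), 2), Function('a')(6, Add(4, Mul(-1, 2)))) = Mul(Pow(Add(Add(5, Mul(Rational(1, 3), Pow(4, 3))), Rational(52, 9)), 2), Add(4, Mul(-1, 2))) = Mul(Pow(Add(Add(5, Mul(Rational(1, 3), 64)), Rational(52, 9)), 2), Add(4, -2)) = Mul(Pow(Add(Add(5, Rational(64, 3)), Rational(52, 9)), 2), 2) = Mul(Pow(Add(Rational(79, 3), Rational(52, 9)), 2), 2) = Mul(Pow(Rational(289, 9), 2), 2) = Mul(Rational(83521, 81), 2) = Rational(167042, 81)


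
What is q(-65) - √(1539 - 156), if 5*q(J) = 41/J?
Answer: -41/325 - √1383 ≈ -37.315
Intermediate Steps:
q(J) = 41/(5*J) (q(J) = (41/J)/5 = 41/(5*J))
q(-65) - √(1539 - 156) = (41/5)/(-65) - √(1539 - 156) = (41/5)*(-1/65) - √1383 = -41/325 - √1383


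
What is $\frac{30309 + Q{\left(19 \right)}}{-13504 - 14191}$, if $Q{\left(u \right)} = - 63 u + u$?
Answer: $- \frac{29131}{27695} \approx -1.0519$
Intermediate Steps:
$Q{\left(u \right)} = - 62 u$
$\frac{30309 + Q{\left(19 \right)}}{-13504 - 14191} = \frac{30309 - 1178}{-13504 - 14191} = \frac{30309 - 1178}{-27695} = 29131 \left(- \frac{1}{27695}\right) = - \frac{29131}{27695}$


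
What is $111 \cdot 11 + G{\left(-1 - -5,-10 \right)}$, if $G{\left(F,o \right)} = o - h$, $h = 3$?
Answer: $1208$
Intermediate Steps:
$G{\left(F,o \right)} = -3 + o$ ($G{\left(F,o \right)} = o - 3 = -3 + o$)
$111 \cdot 11 + G{\left(-1 - -5,-10 \right)} = 111 \cdot 11 - 13 = 1221 - 13 = 1208$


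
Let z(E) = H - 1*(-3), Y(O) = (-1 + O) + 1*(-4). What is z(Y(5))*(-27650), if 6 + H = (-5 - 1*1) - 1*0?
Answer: 248850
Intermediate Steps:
H = -12 (H = -6 + ((-5 - 1*1) - 1*0) = -6 + ((-5 - 1) + 0) = -6 + (-6 + 0) = -6 - 6 = -12)
Y(O) = -5 + O (Y(O) = (-1 + O) - 4 = -5 + O)
z(E) = -9 (z(E) = -12 - 1*(-3) = -12 + 3 = -9)
z(Y(5))*(-27650) = -9*(-27650) = 248850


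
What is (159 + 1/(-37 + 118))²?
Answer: 165894400/6561 ≈ 25285.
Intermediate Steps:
(159 + 1/(-37 + 118))² = (159 + 1/81)² = (12880/81)² = 165894400/6561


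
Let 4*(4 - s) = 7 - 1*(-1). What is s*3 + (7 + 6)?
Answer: 19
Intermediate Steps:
s = 2 (s = 4 - (7 - 1*(-1))/4 = 4 - (7 + 1)/4 = 4 - ¼*8 = 4 - 2 = 2)
s*3 + (7 + 6) = 2*3 + (7 + 6) = 6 + 13 = 19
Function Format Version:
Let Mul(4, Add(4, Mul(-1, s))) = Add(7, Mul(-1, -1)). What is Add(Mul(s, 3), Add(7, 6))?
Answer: 19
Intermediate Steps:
s = 2 (s = Add(4, Mul(Rational(-1, 4), Add(7, Mul(-1, -1)))) = Add(4, Mul(Rational(-1, 4), Add(7, 1))) = Add(4, Mul(Rational(-1, 4), 8)) = Add(4, -2) = 2)
Add(Mul(s, 3), Add(7, 6)) = Add(Mul(2, 3), Add(7, 6)) = Add(6, 13) = 19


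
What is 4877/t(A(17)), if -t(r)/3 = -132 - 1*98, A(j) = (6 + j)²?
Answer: 4877/690 ≈ 7.0681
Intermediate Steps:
t(r) = 690 (t(r) = -3*(-132 - 1*98) = -3*(-132 - 98) = -3*(-230) = 690)
4877/t(A(17)) = 4877/690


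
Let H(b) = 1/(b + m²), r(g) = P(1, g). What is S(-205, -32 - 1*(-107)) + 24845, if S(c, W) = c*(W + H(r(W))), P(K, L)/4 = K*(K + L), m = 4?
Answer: 606039/64 ≈ 9469.4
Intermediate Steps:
P(K, L) = 4*K*(K + L) (P(K, L) = 4*(K*(K + L)) = 4*K*(K + L))
r(g) = 4 + 4*g (r(g) = 4*1*(1 + g) = 4 + 4*g)
H(b) = 1/(16 + b) (H(b) = 1/(b + 4²) = 1/(b + 16) = 1/(16 + b))
S(c, W) = c*(W + 1/(20 + 4*W)) (S(c, W) = c*(W + 1/(16 + (4 + 4*W))) = c*(W + 1/(20 + 4*W)))
S(-205, -32 - 1*(-107)) + 24845 = (¼)*(-205)*(1 + 4*(-32 - 1*(-107))*(5 + (-32 - 1*(-107))))/(5 + (-32 - 1*(-107))) + 24845 = (¼)*(-205)*(1 + 4*(-32 + 107)*(5 + (-32 + 107)))/(5 + (-32 + 107)) + 24845 = (¼)*(-205)*(1 + 4*75*(5 + 75))/(5 + 75) + 24845 = (¼)*(-205)*(1 + 4*75*80)/80 + 24845 = (¼)*(-205)*(1/80)*(1 + 24000) + 24845 = (¼)*(-205)*(1/80)*24001 + 24845 = -984041/64 + 24845 = 606039/64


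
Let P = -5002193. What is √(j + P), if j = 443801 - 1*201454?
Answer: I*√4759846 ≈ 2181.7*I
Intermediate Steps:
j = 242347 (j = 443801 - 201454 = 242347)
√(j + P) = √(242347 - 5002193) = √(-4759846) = I*√4759846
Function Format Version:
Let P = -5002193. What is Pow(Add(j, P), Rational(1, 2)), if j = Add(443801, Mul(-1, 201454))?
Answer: Mul(I, Pow(4759846, Rational(1, 2))) ≈ Mul(2181.7, I)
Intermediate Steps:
j = 242347 (j = Add(443801, -201454) = 242347)
Pow(Add(j, P), Rational(1, 2)) = Pow(Add(242347, -5002193), Rational(1, 2)) = Pow(-4759846, Rational(1, 2)) = Mul(I, Pow(4759846, Rational(1, 2)))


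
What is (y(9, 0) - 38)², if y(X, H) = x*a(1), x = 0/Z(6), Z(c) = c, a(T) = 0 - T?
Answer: 1444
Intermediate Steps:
a(T) = -T
x = 0 (x = 0/6 = 0*(⅙) = 0)
y(X, H) = 0 (y(X, H) = 0*(-1*1) = 0*(-1) = 0)
(y(9, 0) - 38)² = (0 - 38)² = (-38)² = 1444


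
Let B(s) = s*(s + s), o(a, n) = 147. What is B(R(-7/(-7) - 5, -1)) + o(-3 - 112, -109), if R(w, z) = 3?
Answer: 165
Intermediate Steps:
B(s) = 2*s² (B(s) = s*(2*s) = 2*s²)
B(R(-7/(-7) - 5, -1)) + o(-3 - 112, -109) = 2*3² + 147 = 2*9 + 147 = 18 + 147 = 165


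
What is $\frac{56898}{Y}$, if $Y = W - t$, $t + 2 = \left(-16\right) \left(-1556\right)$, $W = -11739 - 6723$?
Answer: $- \frac{9483}{7226} \approx -1.3123$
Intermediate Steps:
$W = -18462$ ($W = -11739 - 6723 = -18462$)
$t = 24894$ ($t = -2 - -24896 = -2 + 24896 = 24894$)
$Y = -43356$ ($Y = -18462 - 24894 = -43356$)
$\frac{56898}{Y} = \frac{56898}{-43356} = 56898 \left(- \frac{1}{43356}\right) = - \frac{9483}{7226}$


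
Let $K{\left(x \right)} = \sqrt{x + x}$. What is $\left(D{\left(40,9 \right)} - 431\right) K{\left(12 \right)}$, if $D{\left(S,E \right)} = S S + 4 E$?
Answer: $2410 \sqrt{6} \approx 5903.3$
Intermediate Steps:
$D{\left(S,E \right)} = S^{2} + 4 E$
$K{\left(x \right)} = \sqrt{2} \sqrt{x}$ ($K{\left(x \right)} = \sqrt{2 x} = \sqrt{2} \sqrt{x}$)
$\left(D{\left(40,9 \right)} - 431\right) K{\left(12 \right)} = \left(\left(40^{2} + 4 \cdot 9\right) - 431\right) \sqrt{2} \sqrt{12} = \left(\left(1600 + 36\right) - 431\right) \sqrt{2} \cdot 2 \sqrt{3} = \left(1636 - 431\right) 2 \sqrt{6} = 1205 \cdot 2 \sqrt{6} = 2410 \sqrt{6}$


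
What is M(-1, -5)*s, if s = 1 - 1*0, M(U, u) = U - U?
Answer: 0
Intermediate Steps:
M(U, u) = 0
s = 1 (s = 1 + 0 = 1)
M(-1, -5)*s = 0*1 = 0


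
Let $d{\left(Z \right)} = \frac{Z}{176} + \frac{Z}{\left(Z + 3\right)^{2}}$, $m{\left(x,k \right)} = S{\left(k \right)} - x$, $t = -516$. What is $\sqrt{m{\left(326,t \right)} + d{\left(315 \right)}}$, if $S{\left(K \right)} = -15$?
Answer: $\frac{i \sqrt{1844684259}}{2332} \approx 18.418 i$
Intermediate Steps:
$m{\left(x,k \right)} = -15 - x$
$d{\left(Z \right)} = \frac{Z}{176} + \frac{Z}{\left(3 + Z\right)^{2}}$ ($d{\left(Z \right)} = Z \frac{1}{176} + \frac{Z}{\left(3 + Z\right)^{2}} = \frac{Z}{176} + \frac{Z}{\left(3 + Z\right)^{2}}$)
$\sqrt{m{\left(326,t \right)} + d{\left(315 \right)}} = \sqrt{\left(-15 - 326\right) + \left(\frac{1}{176} \cdot 315 + \frac{315}{\left(3 + 315\right)^{2}}\right)} = \sqrt{\left(-15 - 326\right) + \left(\frac{315}{176} + \frac{315}{101124}\right)} = \sqrt{-341 + \left(\frac{315}{176} + 315 \cdot \frac{1}{101124}\right)} = \sqrt{-341 + \left(\frac{315}{176} + \frac{35}{11236}\right)} = \sqrt{-341 + \frac{886375}{494384}} = \sqrt{- \frac{167698569}{494384}} = \frac{i \sqrt{1844684259}}{2332}$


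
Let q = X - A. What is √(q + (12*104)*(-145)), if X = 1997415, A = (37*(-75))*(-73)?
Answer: 6*√44830 ≈ 1270.4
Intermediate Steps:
A = 202575 (A = -2775*(-73) = 202575)
q = 1794840 (q = 1997415 - 1*202575 = 1997415 - 202575 = 1794840)
√(q + (12*104)*(-145)) = √(1794840 + (12*104)*(-145)) = √(1794840 + 1248*(-145)) = √(1794840 - 180960) = √1613880 = 6*√44830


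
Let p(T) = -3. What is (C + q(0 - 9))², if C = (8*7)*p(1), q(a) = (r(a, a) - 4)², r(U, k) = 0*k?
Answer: 23104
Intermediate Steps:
r(U, k) = 0
q(a) = 16 (q(a) = (0 - 4)² = (-4)² = 16)
C = -168 (C = (8*7)*(-3) = 56*(-3) = -168)
(C + q(0 - 9))² = (-168 + 16)² = (-152)² = 23104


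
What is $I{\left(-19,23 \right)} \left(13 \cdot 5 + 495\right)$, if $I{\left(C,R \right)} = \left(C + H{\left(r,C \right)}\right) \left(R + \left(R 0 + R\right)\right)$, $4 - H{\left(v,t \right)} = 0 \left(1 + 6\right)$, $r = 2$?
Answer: $-386400$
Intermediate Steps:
$H{\left(v,t \right)} = 4$ ($H{\left(v,t \right)} = 4 - 0 \left(1 + 6\right) = 4 - 0 \cdot 7 = 4 - 0 = 4 + 0 = 4$)
$I{\left(C,R \right)} = 2 R \left(4 + C\right)$ ($I{\left(C,R \right)} = \left(C + 4\right) \left(R + \left(R 0 + R\right)\right) = \left(4 + C\right) \left(R + \left(0 + R\right)\right) = \left(4 + C\right) \left(R + R\right) = \left(4 + C\right) 2 R = 2 R \left(4 + C\right)$)
$I{\left(-19,23 \right)} \left(13 \cdot 5 + 495\right) = 2 \cdot 23 \left(4 - 19\right) \left(13 \cdot 5 + 495\right) = 2 \cdot 23 \left(-15\right) \left(65 + 495\right) = \left(-690\right) 560 = -386400$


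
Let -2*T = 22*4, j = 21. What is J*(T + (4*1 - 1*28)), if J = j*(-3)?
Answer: 4284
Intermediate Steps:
T = -44 (T = -11*4 = -½*88 = -44)
J = -63 (J = 21*(-3) = -63)
J*(T + (4*1 - 1*28)) = -63*(-44 + (4*1 - 1*28)) = -63*(-44 + (4 - 28)) = -63*(-44 - 24) = -63*(-68) = 4284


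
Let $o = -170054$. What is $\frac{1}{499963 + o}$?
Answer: $\frac{1}{329909} \approx 3.0311 \cdot 10^{-6}$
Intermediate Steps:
$\frac{1}{499963 + o} = \frac{1}{499963 - 170054} = \frac{1}{329909}$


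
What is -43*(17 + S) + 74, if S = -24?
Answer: 375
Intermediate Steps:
-43*(17 + S) + 74 = -43*(17 - 24) + 74 = -43*(-7) + 74 = 301 + 74 = 375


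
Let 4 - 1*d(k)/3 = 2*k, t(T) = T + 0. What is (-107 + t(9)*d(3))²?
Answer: 25921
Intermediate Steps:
t(T) = T
d(k) = 12 - 6*k
(-107 + t(9)*d(3))² = (-107 + 9*(12 - 6*3))² = (-107 + 9*(12 - 18))² = (-107 + 9*(-6))² = (-107 - 54)² = (-161)² = 25921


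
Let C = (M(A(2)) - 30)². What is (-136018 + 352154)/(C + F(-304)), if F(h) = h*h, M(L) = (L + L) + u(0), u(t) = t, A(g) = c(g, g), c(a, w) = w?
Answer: 54034/23273 ≈ 2.3217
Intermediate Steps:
A(g) = g
M(L) = 2*L (M(L) = (L + L) + 0 = 2*L + 0 = 2*L)
F(h) = h²
C = 676 (C = (2*2 - 30)² = (4 - 30)² = (-26)² = 676)
(-136018 + 352154)/(C + F(-304)) = (-136018 + 352154)/(676 + (-304)²) = 216136/(676 + 92416) = 216136/93092 = 216136*(1/93092) = 54034/23273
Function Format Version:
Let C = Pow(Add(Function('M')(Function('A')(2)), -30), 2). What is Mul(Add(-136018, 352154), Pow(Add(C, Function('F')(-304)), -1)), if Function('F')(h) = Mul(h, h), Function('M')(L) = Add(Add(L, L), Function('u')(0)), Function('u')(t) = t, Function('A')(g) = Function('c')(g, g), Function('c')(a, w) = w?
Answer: Rational(54034, 23273) ≈ 2.3217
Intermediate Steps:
Function('A')(g) = g
Function('M')(L) = Mul(2, L) (Function('M')(L) = Add(Add(L, L), 0) = Add(Mul(2, L), 0) = Mul(2, L))
Function('F')(h) = Pow(h, 2)
C = 676 (C = Pow(Add(Mul(2, 2), -30), 2) = Pow(Add(4, -30), 2) = Pow(-26, 2) = 676)
Mul(Add(-136018, 352154), Pow(Add(C, Function('F')(-304)), -1)) = Mul(Add(-136018, 352154), Pow(Add(676, Pow(-304, 2)), -1)) = Mul(216136, Pow(Add(676, 92416), -1)) = Mul(216136, Pow(93092, -1)) = Mul(216136, Rational(1, 93092)) = Rational(54034, 23273)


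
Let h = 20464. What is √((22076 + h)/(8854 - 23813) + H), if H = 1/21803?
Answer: I*√302500121086129897/326151077 ≈ 1.6863*I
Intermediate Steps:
H = 1/21803 ≈ 4.5865e-5
√((22076 + h)/(8854 - 23813) + H) = √((22076 + 20464)/(8854 - 23813) + 1/21803) = √(42540/(-14959) + 1/21803) = √(42540*(-1/14959) + 1/21803) = √(-42540/14959 + 1/21803) = √(-927484661/326151077) = I*√302500121086129897/326151077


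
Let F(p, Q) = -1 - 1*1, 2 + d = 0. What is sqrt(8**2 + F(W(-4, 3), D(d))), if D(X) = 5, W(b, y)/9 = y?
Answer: sqrt(62) ≈ 7.8740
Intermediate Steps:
d = -2 (d = -2 + 0 = -2)
W(b, y) = 9*y
F(p, Q) = -2 (F(p, Q) = -1 - 1 = -2)
sqrt(8**2 + F(W(-4, 3), D(d))) = sqrt(8**2 - 2) = sqrt(64 - 2) = sqrt(62)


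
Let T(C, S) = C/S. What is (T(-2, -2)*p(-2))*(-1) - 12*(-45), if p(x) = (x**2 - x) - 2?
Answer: 536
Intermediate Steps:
p(x) = -2 + x**2 - x
(T(-2, -2)*p(-2))*(-1) - 12*(-45) = ((-2/(-2))*(-2 + (-2)**2 - 1*(-2)))*(-1) - 12*(-45) = ((-2*(-1/2))*(-2 + 4 + 2))*(-1) + 540 = (1*4)*(-1) + 540 = 4*(-1) + 540 = -4 + 540 = 536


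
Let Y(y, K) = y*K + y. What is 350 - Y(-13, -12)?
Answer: 207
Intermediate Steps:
Y(y, K) = y + K*y (Y(y, K) = K*y + y = y + K*y)
350 - Y(-13, -12) = 350 - (-13)*(1 - 12) = 350 - (-13)*(-11) = 350 - 1*143 = 350 - 143 = 207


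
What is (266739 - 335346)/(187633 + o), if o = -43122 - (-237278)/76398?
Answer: -2620718793/5520294328 ≈ -0.47474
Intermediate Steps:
o = -1647098639/38199 (o = -43122 - (-237278)/76398 = -43122 - 1*(-118639/38199) = -43122 + 118639/38199 = -1647098639/38199 ≈ -43119.)
(266739 - 335346)/(187633 + o) = (266739 - 335346)/(187633 - 1647098639/38199) = -68607/5520294328/38199 = -68607*38199/5520294328 = -2620718793/5520294328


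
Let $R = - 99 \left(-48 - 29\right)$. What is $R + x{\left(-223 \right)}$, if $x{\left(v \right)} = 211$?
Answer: $7834$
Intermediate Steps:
$R = 7623$ ($R = \left(-99\right) \left(-77\right) = 7623$)
$R + x{\left(-223 \right)} = 7623 + 211 = 7834$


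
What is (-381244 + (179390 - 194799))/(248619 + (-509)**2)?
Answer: -396653/507700 ≈ -0.78127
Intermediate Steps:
(-381244 + (179390 - 194799))/(248619 + (-509)**2) = (-381244 - 15409)/(248619 + 259081) = -396653/507700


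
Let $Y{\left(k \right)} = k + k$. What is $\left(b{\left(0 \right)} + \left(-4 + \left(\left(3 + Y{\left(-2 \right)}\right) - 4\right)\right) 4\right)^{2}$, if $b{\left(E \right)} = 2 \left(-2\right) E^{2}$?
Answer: $1296$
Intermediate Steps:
$Y{\left(k \right)} = 2 k$
$b{\left(E \right)} = - 4 E^{2}$
$\left(b{\left(0 \right)} + \left(-4 + \left(\left(3 + Y{\left(-2 \right)}\right) - 4\right)\right) 4\right)^{2} = \left(- 4 \cdot 0^{2} + \left(-4 + \left(\left(3 + 2 \left(-2\right)\right) - 4\right)\right) 4\right)^{2} = \left(\left(-4\right) 0 + \left(-4 + \left(\left(3 - 4\right) - 4\right)\right) 4\right)^{2} = \left(0 + \left(-4 - 5\right) 4\right)^{2} = \left(0 - 36\right)^{2} = \left(-36\right)^{2} = 1296$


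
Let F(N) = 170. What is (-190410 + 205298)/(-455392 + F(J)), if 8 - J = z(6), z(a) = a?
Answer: -7444/227611 ≈ -0.032705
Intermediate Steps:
J = 2 (J = 8 - 1*6 = 8 - 6 = 2)
(-190410 + 205298)/(-455392 + F(J)) = (-190410 + 205298)/(-455392 + 170) = 14888/(-455222) = 14888*(-1/455222) = -7444/227611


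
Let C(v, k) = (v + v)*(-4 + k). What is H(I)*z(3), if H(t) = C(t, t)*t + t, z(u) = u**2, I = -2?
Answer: -450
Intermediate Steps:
C(v, k) = 2*v*(-4 + k) (C(v, k) = (2*v)*(-4 + k) = 2*v*(-4 + k))
H(t) = t + 2*t**2*(-4 + t) (H(t) = (2*t*(-4 + t))*t + t = 2*t**2*(-4 + t) + t = t + 2*t**2*(-4 + t))
H(I)*z(3) = -2*(1 + 2*(-2)*(-4 - 2))*3**2 = -2*(1 + 2*(-2)*(-6))*9 = -2*(1 + 24)*9 = -2*25*9 = -50*9 = -450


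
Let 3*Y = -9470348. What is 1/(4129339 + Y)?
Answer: 3/2917669 ≈ 1.0282e-6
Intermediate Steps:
Y = -9470348/3 (Y = (⅓)*(-9470348) = -9470348/3 ≈ -3.1568e+6)
1/(4129339 + Y) = 1/(4129339 - 9470348/3) = 1/(2917669/3) = 3/2917669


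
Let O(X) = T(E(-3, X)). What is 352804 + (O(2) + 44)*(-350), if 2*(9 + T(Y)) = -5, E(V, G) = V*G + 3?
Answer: 341429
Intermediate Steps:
E(V, G) = 3 + G*V (E(V, G) = G*V + 3 = 3 + G*V)
T(Y) = -23/2 (T(Y) = -9 + (½)*(-5) = -9 - 5/2 = -23/2)
O(X) = -23/2
352804 + (O(2) + 44)*(-350) = 352804 + (-23/2 + 44)*(-350) = 352804 + (65/2)*(-350) = 352804 - 11375 = 341429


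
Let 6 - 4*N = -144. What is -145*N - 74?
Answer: -11023/2 ≈ -5511.5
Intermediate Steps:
N = 75/2 (N = 3/2 - 1/4*(-144) = 3/2 + 36 = 75/2 ≈ 37.500)
-145*N - 74 = -145*75/2 - 74 = -10875/2 - 74 = -11023/2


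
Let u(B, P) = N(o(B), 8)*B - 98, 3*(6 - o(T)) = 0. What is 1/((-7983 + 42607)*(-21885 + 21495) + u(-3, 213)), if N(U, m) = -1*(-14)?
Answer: -1/13503500 ≈ -7.4055e-8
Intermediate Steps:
o(T) = 6 (o(T) = 6 - 1/3*0 = 6 + 0 = 6)
N(U, m) = 14
u(B, P) = -98 + 14*B (u(B, P) = 14*B - 98 = -98 + 14*B)
1/((-7983 + 42607)*(-21885 + 21495) + u(-3, 213)) = 1/((-7983 + 42607)*(-21885 + 21495) + (-98 + 14*(-3))) = 1/(34624*(-390) + (-98 - 42)) = 1/(-13503360 - 140) = 1/(-13503500) = -1/13503500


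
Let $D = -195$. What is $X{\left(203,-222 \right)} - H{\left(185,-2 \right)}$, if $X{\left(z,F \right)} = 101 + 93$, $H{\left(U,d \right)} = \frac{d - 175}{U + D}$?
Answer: $\frac{1763}{10} \approx 176.3$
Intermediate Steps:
$H{\left(U,d \right)} = \frac{-175 + d}{-195 + U}$ ($H{\left(U,d \right)} = \frac{d - 175}{U - 195} = \frac{-175 + d}{-195 + U}$)
$X{\left(z,F \right)} = 194$
$X{\left(203,-222 \right)} - H{\left(185,-2 \right)} = 194 - \frac{-175 - 2}{-195 + 185} = 194 - \frac{1}{-10} \left(-177\right) = 194 - \left(- \frac{1}{10}\right) \left(-177\right) = 194 - \frac{177}{10} = \frac{1763}{10}$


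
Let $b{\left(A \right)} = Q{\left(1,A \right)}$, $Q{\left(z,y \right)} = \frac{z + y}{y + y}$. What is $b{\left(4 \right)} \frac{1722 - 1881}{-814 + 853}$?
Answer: $- \frac{265}{104} \approx -2.5481$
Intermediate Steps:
$Q{\left(z,y \right)} = \frac{y + z}{2 y}$
$b{\left(A \right)} = \frac{1 + A}{2 A}$ ($b{\left(A \right)} = \frac{A + 1}{2 A} = \frac{1 + A}{2 A}$)
$b{\left(4 \right)} \frac{1722 - 1881}{-814 + 853} = \frac{1 + 4}{2 \cdot 4} \frac{1722 - 1881}{-814 + 853} = \frac{1}{2} \cdot \frac{1}{4} \cdot 5 \left(- \frac{159}{39}\right) = \frac{5 \left(\left(-159\right) \frac{1}{39}\right)}{8} = \frac{5}{8} \left(- \frac{53}{13}\right) = - \frac{265}{104}$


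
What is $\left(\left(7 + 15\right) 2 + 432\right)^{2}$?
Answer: $226576$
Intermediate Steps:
$\left(\left(7 + 15\right) 2 + 432\right)^{2} = \left(22 \cdot 2 + 432\right)^{2} = \left(44 + 432\right)^{2} = 476^{2} = 226576$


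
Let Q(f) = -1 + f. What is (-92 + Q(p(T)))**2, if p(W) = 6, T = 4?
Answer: 7569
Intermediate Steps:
(-92 + Q(p(T)))**2 = (-92 + (-1 + 6))**2 = (-92 + 5)**2 = (-87)**2 = 7569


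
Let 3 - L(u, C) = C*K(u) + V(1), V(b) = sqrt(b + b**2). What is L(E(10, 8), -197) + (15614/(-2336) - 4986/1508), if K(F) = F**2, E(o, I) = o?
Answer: 8671541057/440336 - sqrt(2) ≈ 19692.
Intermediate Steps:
L(u, C) = 3 - sqrt(2) - C*u**2 (L(u, C) = 3 - (C*u**2 + sqrt(1*(1 + 1))) = 3 - (C*u**2 + sqrt(1*2)) = 3 - (C*u**2 + sqrt(2)) = 3 - (sqrt(2) + C*u**2) = 3 + (-sqrt(2) - C*u**2) = 3 - sqrt(2) - C*u**2)
L(E(10, 8), -197) + (15614/(-2336) - 4986/1508) = (3 - sqrt(2) - 1*(-197)*10**2) + (15614/(-2336) - 4986/1508) = (3 - sqrt(2) - 1*(-197)*100) + (15614*(-1/2336) - 4986*1/1508) = (3 - sqrt(2) + 19700) + (-7807/1168 - 2493/754) = (19703 - sqrt(2)) - 4399151/440336 = 8671541057/440336 - sqrt(2)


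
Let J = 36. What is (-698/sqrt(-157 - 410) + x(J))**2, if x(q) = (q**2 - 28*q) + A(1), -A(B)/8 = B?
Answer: 43965596/567 + 55840*I*sqrt(7)/9 ≈ 77541.0 + 16415.0*I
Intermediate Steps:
A(B) = -8*B
x(q) = -8 + q**2 - 28*q (x(q) = (q**2 - 28*q) - 8*1 = (q**2 - 28*q) - 8 = -8 + q**2 - 28*q)
(-698/sqrt(-157 - 410) + x(J))**2 = (-698/sqrt(-157 - 410) + (-8 + 36**2 - 28*36))**2 = (-698*(-I*sqrt(7)/63) + (-8 + 1296 - 1008))**2 = (-698*(-I*sqrt(7)/63) + 280)**2 = (-(-698)*I*sqrt(7)/63 + 280)**2 = (698*I*sqrt(7)/63 + 280)**2 = (280 + 698*I*sqrt(7)/63)**2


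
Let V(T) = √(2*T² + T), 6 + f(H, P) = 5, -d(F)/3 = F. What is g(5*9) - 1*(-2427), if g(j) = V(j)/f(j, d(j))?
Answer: 2427 - 3*√455 ≈ 2363.0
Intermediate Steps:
d(F) = -3*F
f(H, P) = -1 (f(H, P) = -6 + 5 = -1)
V(T) = √(T + 2*T²)
g(j) = -√(j*(1 + 2*j)) (g(j) = √(j*(1 + 2*j))/(-1) = √(j*(1 + 2*j))*(-1) = -√(j*(1 + 2*j)))
g(5*9) - 1*(-2427) = -√((5*9)*(1 + 2*(5*9))) - 1*(-2427) = -√(45*(1 + 2*45)) + 2427 = -√(45*(1 + 90)) + 2427 = -√(45*91) + 2427 = -√4095 + 2427 = -3*√455 + 2427 = 2427 - 3*√455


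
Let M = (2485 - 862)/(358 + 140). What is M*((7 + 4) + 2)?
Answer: 7033/166 ≈ 42.367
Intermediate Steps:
M = 541/166 (M = 1623/498 = 1623*(1/498) = 541/166 ≈ 3.2590)
M*((7 + 4) + 2) = 541*((7 + 4) + 2)/166 = 541*(11 + 2)/166 = (541/166)*13 = 7033/166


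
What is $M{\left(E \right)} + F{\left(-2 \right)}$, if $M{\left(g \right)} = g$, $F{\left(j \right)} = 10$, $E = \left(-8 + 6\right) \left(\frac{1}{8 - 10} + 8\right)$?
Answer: $-5$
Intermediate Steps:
$E = -15$ ($E = - 2 \left(\frac{1}{-2} + 8\right) = - 2 \left(- \frac{1}{2} + 8\right) = \left(-2\right) \frac{15}{2} = -15$)
$M{\left(E \right)} + F{\left(-2 \right)} = -15 + 10 = -5$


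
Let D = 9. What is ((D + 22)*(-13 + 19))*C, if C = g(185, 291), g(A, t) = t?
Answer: 54126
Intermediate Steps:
C = 291
((D + 22)*(-13 + 19))*C = ((9 + 22)*(-13 + 19))*291 = (31*6)*291 = 186*291 = 54126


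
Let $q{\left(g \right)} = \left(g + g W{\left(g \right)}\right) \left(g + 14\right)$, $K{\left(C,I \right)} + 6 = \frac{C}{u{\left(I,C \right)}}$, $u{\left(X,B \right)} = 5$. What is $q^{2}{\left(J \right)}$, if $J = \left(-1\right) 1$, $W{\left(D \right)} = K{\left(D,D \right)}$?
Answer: $\frac{114244}{25} \approx 4569.8$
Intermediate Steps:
$K{\left(C,I \right)} = -6 + \frac{C}{5}$
$W{\left(D \right)} = -6 + \frac{D}{5}$
$J = -1$
$q{\left(g \right)} = \left(14 + g\right) \left(g + g \left(-6 + \frac{g}{5}\right)\right)$ ($q{\left(g \right)} = \left(g + g \left(-6 + \frac{g}{5}\right)\right) \left(g + 14\right) = \left(g + g \left(-6 + \frac{g}{5}\right)\right) \left(14 + g\right) = \left(14 + g\right) \left(g + g \left(-6 + \frac{g}{5}\right)\right)$)
$q^{2}{\left(J \right)} = \left(\frac{1}{5} \left(-1\right) \left(-350 + \left(-1\right)^{2} - -11\right)\right)^{2} = \left(\frac{1}{5} \left(-1\right) \left(-350 + 1 + 11\right)\right)^{2} = \left(\frac{1}{5} \left(-1\right) \left(-338\right)\right)^{2} = \left(\frac{338}{5}\right)^{2} = \frac{114244}{25}$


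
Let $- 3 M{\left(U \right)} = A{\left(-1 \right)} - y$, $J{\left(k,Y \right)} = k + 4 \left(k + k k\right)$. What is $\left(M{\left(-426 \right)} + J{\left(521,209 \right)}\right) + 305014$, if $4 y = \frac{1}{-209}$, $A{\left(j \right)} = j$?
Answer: $\frac{3494605399}{2508} \approx 1.3934 \cdot 10^{6}$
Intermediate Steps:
$y = - \frac{1}{836}$ ($y = \frac{1}{4 \left(-209\right)} = \frac{1}{4} \left(- \frac{1}{209}\right) = - \frac{1}{836} \approx -0.0011962$)
$J{\left(k,Y \right)} = 4 k^{2} + 5 k$ ($J{\left(k,Y \right)} = k + 4 \left(k + k^{2}\right) = k + \left(4 k + 4 k^{2}\right) = 4 k^{2} + 5 k$)
$M{\left(U \right)} = \frac{835}{2508}$ ($M{\left(U \right)} = - \frac{-1 - - \frac{1}{836}}{3} = - \frac{-1 + \frac{1}{836}}{3} = \left(- \frac{1}{3}\right) \left(- \frac{835}{836}\right) = \frac{835}{2508}$)
$\left(M{\left(-426 \right)} + J{\left(521,209 \right)}\right) + 305014 = \left(\frac{835}{2508} + 521 \left(5 + 4 \cdot 521\right)\right) + 305014 = \left(\frac{835}{2508} + 521 \left(5 + 2084\right)\right) + 305014 = \left(\frac{835}{2508} + 521 \cdot 2089\right) + 305014 = \left(\frac{835}{2508} + 1088369\right) + 305014 = \frac{2729630287}{2508} + 305014 = \frac{3494605399}{2508}$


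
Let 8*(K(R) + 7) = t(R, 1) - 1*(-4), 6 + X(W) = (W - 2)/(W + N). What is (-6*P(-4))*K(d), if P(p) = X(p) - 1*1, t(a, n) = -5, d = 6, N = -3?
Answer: -7353/28 ≈ -262.61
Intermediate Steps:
X(W) = -6 + (-2 + W)/(-3 + W) (X(W) = -6 + (W - 2)/(W - 3) = -6 + (-2 + W)/(-3 + W))
K(R) = -57/8 (K(R) = -7 + (-5 - 1*(-4))/8 = -7 + (-5 + 4)/8 = -7 + (⅛)*(-1) = -7 - ⅛ = -57/8)
P(p) = -1 + (16 - 5*p)/(-3 + p) (P(p) = (16 - 5*p)/(-3 + p) - 1*1 = (16 - 5*p)/(-3 + p) - 1 = -1 + (16 - 5*p)/(-3 + p))
(-6*P(-4))*K(d) = -6*(19 - 6*(-4))/(-3 - 4)*(-57/8) = -6*(19 + 24)/(-7)*(-57/8) = -(-6)*43/7*(-57/8) = -6*(-43/7)*(-57/8) = (258/7)*(-57/8) = -7353/28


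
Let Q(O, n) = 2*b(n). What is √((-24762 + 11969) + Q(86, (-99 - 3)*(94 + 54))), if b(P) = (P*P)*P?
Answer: I*√6880431222265 ≈ 2.6231e+6*I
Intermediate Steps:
b(P) = P³ (b(P) = P²*P = P³)
Q(O, n) = 2*n³
√((-24762 + 11969) + Q(86, (-99 - 3)*(94 + 54))) = √((-24762 + 11969) + 2*((-99 - 3)*(94 + 54))³) = √(-12793 + 2*(-102*148)³) = √(-12793 + 2*(-15096)³) = √(-12793 + 2*(-3440215604736)) = √(-12793 - 6880431209472) = √(-6880431222265) = I*√6880431222265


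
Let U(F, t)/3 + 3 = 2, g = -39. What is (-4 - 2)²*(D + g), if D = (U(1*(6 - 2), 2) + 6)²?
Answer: -1080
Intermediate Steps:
U(F, t) = -3 (U(F, t) = -9 + 3*2 = -9 + 6 = -3)
D = 9 (D = (-3 + 6)² = 3² = 9)
(-4 - 2)²*(D + g) = (-4 - 2)²*(9 - 39) = (-6)²*(-30) = 36*(-30) = -1080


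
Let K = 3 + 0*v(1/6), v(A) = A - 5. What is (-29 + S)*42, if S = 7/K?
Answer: -1120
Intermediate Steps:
v(A) = -5 + A
K = 3 (K = 3 + 0*(-5 + 1/6) = 3 + 0*(-5 + ⅙) = 3 + 0*(-29/6) = 3 + 0 = 3)
S = 7/3 ≈ 2.3333
(-29 + S)*42 = (-29 + 7/3)*42 = -80/3*42 = -1120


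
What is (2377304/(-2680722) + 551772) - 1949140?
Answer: -1872978758500/1340361 ≈ -1.3974e+6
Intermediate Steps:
(2377304/(-2680722) + 551772) - 1949140 = (2377304*(-1/2680722) + 551772) - 1949140 = (-1188652/1340361 + 551772) - 1949140 = 739572481040/1340361 - 1949140 = -1872978758500/1340361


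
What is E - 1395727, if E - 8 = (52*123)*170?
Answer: -308399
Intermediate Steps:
E = 1087328 (E = 8 + (52*123)*170 = 8 + 6396*170 = 8 + 1087320 = 1087328)
E - 1395727 = 1087328 - 1395727 = -308399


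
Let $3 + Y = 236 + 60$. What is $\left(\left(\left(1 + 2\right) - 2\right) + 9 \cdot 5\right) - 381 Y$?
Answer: $-111587$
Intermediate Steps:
$Y = 293$ ($Y = -3 + \left(236 + 60\right) = -3 + 296 = 293$)
$\left(\left(\left(1 + 2\right) - 2\right) + 9 \cdot 5\right) - 381 Y = \left(\left(\left(1 + 2\right) - 2\right) + 9 \cdot 5\right) - 111633 = \left(\left(3 - 2\right) + 45\right) - 111633 = \left(1 + 45\right) - 111633 = 46 - 111633 = -111587$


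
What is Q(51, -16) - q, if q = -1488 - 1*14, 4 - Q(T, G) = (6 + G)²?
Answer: 1406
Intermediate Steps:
Q(T, G) = 4 - (6 + G)²
q = -1502 (q = -1488 - 14 = -1502)
Q(51, -16) - q = (4 - (6 - 16)²) - 1*(-1502) = (4 - 1*(-10)²) + 1502 = (4 - 1*100) + 1502 = (4 - 100) + 1502 = -96 + 1502 = 1406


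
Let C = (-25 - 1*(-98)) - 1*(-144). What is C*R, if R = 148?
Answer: 32116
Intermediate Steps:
C = 217 (C = (-25 + 98) + 144 = 73 + 144 = 217)
C*R = 217*148 = 32116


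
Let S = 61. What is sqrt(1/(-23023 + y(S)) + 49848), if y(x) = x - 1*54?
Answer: sqrt(6601573216518)/11508 ≈ 223.27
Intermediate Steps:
y(x) = -54 + x (y(x) = x - 54 = -54 + x)
sqrt(1/(-23023 + y(S)) + 49848) = sqrt(1/(-23023 + (-54 + 61)) + 49848) = sqrt(1/(-23023 + 7) + 49848) = sqrt(1/(-23016) + 49848) = sqrt(-1/23016 + 49848) = sqrt(1147301567/23016) = sqrt(6601573216518)/11508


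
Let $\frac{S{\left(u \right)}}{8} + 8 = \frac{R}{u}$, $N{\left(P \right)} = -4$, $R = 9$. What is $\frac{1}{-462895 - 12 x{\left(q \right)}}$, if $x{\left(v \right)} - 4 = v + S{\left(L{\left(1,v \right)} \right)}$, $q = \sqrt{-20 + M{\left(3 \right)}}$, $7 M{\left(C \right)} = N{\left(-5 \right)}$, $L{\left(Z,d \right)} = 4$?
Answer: $- \frac{3236737}{1496638078903} + \frac{144 i \sqrt{7}}{1496638078903} \approx -2.1627 \cdot 10^{-6} + 2.5456 \cdot 10^{-10} i$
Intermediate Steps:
$M{\left(C \right)} = - \frac{4}{7}$ ($M{\left(C \right)} = \frac{1}{7} \left(-4\right) = - \frac{4}{7}$)
$S{\left(u \right)} = -64 + \frac{72}{u}$ ($S{\left(u \right)} = -64 + 8 \frac{9}{u} = -64 + \frac{72}{u}$)
$q = \frac{12 i \sqrt{7}}{7}$ ($q = \sqrt{-20 - \frac{4}{7}} = \sqrt{- \frac{144}{7}} = \frac{12 i \sqrt{7}}{7} \approx 4.5356 i$)
$x{\left(v \right)} = -42 + v$ ($x{\left(v \right)} = 4 - \left(64 - 18 - v\right) = 4 + \left(v + \left(-64 + 72 \cdot \frac{1}{4}\right)\right) = 4 + \left(v + \left(-64 + 18\right)\right) = 4 + \left(v - 46\right) = 4 + \left(-46 + v\right) = -42 + v$)
$\frac{1}{-462895 - 12 x{\left(q \right)}} = \frac{1}{-462895 - 12 \left(-42 + \frac{12 i \sqrt{7}}{7}\right)} = \frac{1}{-462895 + \left(504 - \frac{144 i \sqrt{7}}{7}\right)} = \frac{1}{-462391 - \frac{144 i \sqrt{7}}{7}}$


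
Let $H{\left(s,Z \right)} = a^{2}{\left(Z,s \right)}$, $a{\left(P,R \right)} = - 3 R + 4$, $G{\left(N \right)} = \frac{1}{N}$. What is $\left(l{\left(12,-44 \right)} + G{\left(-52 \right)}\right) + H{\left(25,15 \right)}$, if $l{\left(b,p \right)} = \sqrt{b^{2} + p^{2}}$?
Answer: $\frac{262131}{52} + 4 \sqrt{130} \approx 5086.6$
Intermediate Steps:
$a{\left(P,R \right)} = 4 - 3 R$
$H{\left(s,Z \right)} = \left(4 - 3 s\right)^{2}$
$\left(l{\left(12,-44 \right)} + G{\left(-52 \right)}\right) + H{\left(25,15 \right)} = \left(\sqrt{12^{2} + \left(-44\right)^{2}} + \frac{1}{-52}\right) + \left(-4 + 3 \cdot 25\right)^{2} = \left(\sqrt{144 + 1936} - \frac{1}{52}\right) + \left(-4 + 75\right)^{2} = \left(\sqrt{2080} - \frac{1}{52}\right) + 71^{2} = \left(4 \sqrt{130} - \frac{1}{52}\right) + 5041 = \left(- \frac{1}{52} + 4 \sqrt{130}\right) + 5041 = \frac{262131}{52} + 4 \sqrt{130}$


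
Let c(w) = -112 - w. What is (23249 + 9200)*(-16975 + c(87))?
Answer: -557279126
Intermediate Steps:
(23249 + 9200)*(-16975 + c(87)) = (23249 + 9200)*(-16975 + (-112 - 1*87)) = 32449*(-16975 + (-112 - 87)) = 32449*(-16975 - 199) = 32449*(-17174) = -557279126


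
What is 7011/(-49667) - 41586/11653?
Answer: -2147151045/578769551 ≈ -3.7099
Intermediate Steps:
7011/(-49667) - 41586/11653 = 7011*(-1/49667) - 41586*1/11653 = -7011/49667 - 41586/11653 = -2147151045/578769551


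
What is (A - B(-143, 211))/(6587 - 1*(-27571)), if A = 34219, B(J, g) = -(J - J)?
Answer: 34219/34158 ≈ 1.0018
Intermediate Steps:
B(J, g) = 0 (B(J, g) = -1*0 = 0)
(A - B(-143, 211))/(6587 - 1*(-27571)) = (34219 - 1*0)/(6587 - 1*(-27571)) = (34219 + 0)/(6587 + 27571) = 34219/34158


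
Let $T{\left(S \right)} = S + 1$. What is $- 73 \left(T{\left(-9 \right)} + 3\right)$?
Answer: $365$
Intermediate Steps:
$T{\left(S \right)} = 1 + S$
$- 73 \left(T{\left(-9 \right)} + 3\right) = - 73 \left(\left(1 - 9\right) + 3\right) = - 73 \left(-8 + 3\right) = \left(-73\right) \left(-5\right) = 365$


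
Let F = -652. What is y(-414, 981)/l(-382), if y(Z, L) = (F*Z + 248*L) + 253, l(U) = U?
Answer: -513469/382 ≈ -1344.2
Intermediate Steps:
y(Z, L) = 253 - 652*Z + 248*L (y(Z, L) = (-652*Z + 248*L) + 253 = 253 - 652*Z + 248*L)
y(-414, 981)/l(-382) = (253 - 652*(-414) + 248*981)/(-382) = (253 + 269928 + 243288)*(-1/382) = 513469*(-1/382) = -513469/382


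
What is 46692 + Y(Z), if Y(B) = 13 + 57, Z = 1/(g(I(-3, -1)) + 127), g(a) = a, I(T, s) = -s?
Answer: 46762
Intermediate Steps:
Z = 1/128 (Z = 1/(-1*(-1) + 127) = 1/(1 + 127) = 1/128 ≈ 0.0078125)
Y(B) = 70
46692 + Y(Z) = 46692 + 70 = 46762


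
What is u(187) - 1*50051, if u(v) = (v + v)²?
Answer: 89825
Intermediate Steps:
u(v) = 4*v² (u(v) = (2*v)² = 4*v²)
u(187) - 1*50051 = 4*187² - 1*50051 = 4*34969 - 50051 = 139876 - 50051 = 89825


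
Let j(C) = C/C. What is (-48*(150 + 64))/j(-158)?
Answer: -10272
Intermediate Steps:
j(C) = 1
(-48*(150 + 64))/j(-158) = -48*(150 + 64)/1 = -48*214*1 = -10272*1 = -10272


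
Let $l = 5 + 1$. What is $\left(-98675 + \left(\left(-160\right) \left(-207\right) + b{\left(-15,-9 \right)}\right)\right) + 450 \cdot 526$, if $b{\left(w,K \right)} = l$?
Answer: $171151$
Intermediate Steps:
$l = 6$
$b{\left(w,K \right)} = 6$
$\left(-98675 + \left(\left(-160\right) \left(-207\right) + b{\left(-15,-9 \right)}\right)\right) + 450 \cdot 526 = \left(-98675 + \left(\left(-160\right) \left(-207\right) + 6\right)\right) + 450 \cdot 526 = \left(-98675 + \left(33120 + 6\right)\right) + 236700 = \left(-98675 + 33126\right) + 236700 = -65549 + 236700 = 171151$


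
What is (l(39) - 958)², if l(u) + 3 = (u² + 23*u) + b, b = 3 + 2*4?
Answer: 2155024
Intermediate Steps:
b = 11 (b = 3 + 8 = 11)
l(u) = 8 + u² + 23*u (l(u) = -3 + ((u² + 23*u) + 11) = -3 + (11 + u² + 23*u) = 8 + u² + 23*u)
(l(39) - 958)² = ((8 + 39² + 23*39) - 958)² = ((8 + 1521 + 897) - 958)² = (2426 - 958)² = 1468² = 2155024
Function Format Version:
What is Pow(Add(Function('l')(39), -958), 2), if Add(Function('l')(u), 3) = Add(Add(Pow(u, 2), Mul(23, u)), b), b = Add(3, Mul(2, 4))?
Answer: 2155024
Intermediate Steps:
b = 11 (b = Add(3, 8) = 11)
Function('l')(u) = Add(8, Pow(u, 2), Mul(23, u)) (Function('l')(u) = Add(-3, Add(Add(Pow(u, 2), Mul(23, u)), 11)) = Add(-3, Add(11, Pow(u, 2), Mul(23, u))) = Add(8, Pow(u, 2), Mul(23, u)))
Pow(Add(Function('l')(39), -958), 2) = Pow(Add(Add(8, Pow(39, 2), Mul(23, 39)), -958), 2) = Pow(Add(Add(8, 1521, 897), -958), 2) = Pow(Add(2426, -958), 2) = Pow(1468, 2) = 2155024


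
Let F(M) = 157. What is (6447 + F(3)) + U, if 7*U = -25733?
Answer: 20495/7 ≈ 2927.9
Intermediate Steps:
U = -25733/7 (U = (⅐)*(-25733) = -25733/7 ≈ -3676.1)
(6447 + F(3)) + U = (6447 + 157) - 25733/7 = 6604 - 25733/7 = 20495/7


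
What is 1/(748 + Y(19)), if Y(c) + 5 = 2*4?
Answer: 1/751 ≈ 0.0013316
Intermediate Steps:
Y(c) = 3 (Y(c) = -5 + 2*4 = -5 + 8 = 3)
1/(748 + Y(19)) = 1/(748 + 3) = 1/751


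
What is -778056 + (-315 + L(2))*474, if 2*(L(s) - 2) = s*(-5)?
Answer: -928788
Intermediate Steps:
L(s) = 2 - 5*s/2 (L(s) = 2 + (s*(-5))/2 = 2 + (-5*s)/2 = 2 - 5*s/2)
-778056 + (-315 + L(2))*474 = -778056 + (-315 + (2 - 5/2*2))*474 = -778056 + (-315 + (2 - 5))*474 = -778056 + (-315 - 3)*474 = -778056 - 318*474 = -778056 - 150732 = -928788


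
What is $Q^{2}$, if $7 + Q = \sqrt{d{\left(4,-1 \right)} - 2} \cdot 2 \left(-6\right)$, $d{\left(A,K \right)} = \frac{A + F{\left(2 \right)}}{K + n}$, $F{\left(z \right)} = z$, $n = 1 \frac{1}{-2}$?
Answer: $-815 + 168 i \sqrt{6} \approx -815.0 + 411.51 i$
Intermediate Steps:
$n = - \frac{1}{2}$ ($n = 1 \left(- \frac{1}{2}\right) = - \frac{1}{2} \approx -0.5$)
$d{\left(A,K \right)} = \frac{2 + A}{- \frac{1}{2} + K}$ ($d{\left(A,K \right)} = \frac{A + 2}{K - \frac{1}{2}} = \frac{2 + A}{- \frac{1}{2} + K}$)
$Q = -7 - 12 i \sqrt{6}$ ($Q = -7 + \sqrt{\frac{2 \left(2 + 4\right)}{-1 + 2 \left(-1\right)} - 2} \cdot 2 \left(-6\right) = -7 + \sqrt{2 \frac{1}{-1 - 2} \cdot 6 - 2} \cdot 2 \left(-6\right) = -7 + \sqrt{2 \frac{1}{-3} \cdot 6 - 2} \cdot 2 \left(-6\right) = -7 + \sqrt{2 \left(- \frac{1}{3}\right) 6 - 2} \cdot 2 \left(-6\right) = -7 + \sqrt{-4 - 2} \cdot 2 \left(-6\right) = -7 + \sqrt{-6} \cdot 2 \left(-6\right) = -7 + i \sqrt{6} \cdot 2 \left(-6\right) = -7 + 2 i \sqrt{6} \left(-6\right) = -7 - 12 i \sqrt{6} \approx -7.0 - 29.394 i$)
$Q^{2} = \left(-7 - 12 i \sqrt{6}\right)^{2}$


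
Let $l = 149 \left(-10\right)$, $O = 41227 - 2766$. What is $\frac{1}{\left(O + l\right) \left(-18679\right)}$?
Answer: $- \frac{1}{690581309} \approx -1.4481 \cdot 10^{-9}$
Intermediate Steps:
$O = 38461$
$l = -1490$
$\frac{1}{\left(O + l\right) \left(-18679\right)} = \frac{1}{\left(38461 - 1490\right) \left(-18679\right)} = \frac{1}{36971} \left(- \frac{1}{18679}\right) = - \frac{1}{690581309}$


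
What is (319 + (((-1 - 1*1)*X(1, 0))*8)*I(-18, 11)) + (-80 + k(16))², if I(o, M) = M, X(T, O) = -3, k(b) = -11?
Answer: 9128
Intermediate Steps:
(319 + (((-1 - 1*1)*X(1, 0))*8)*I(-18, 11)) + (-80 + k(16))² = (319 + (((-1 - 1*1)*(-3))*8)*11) + (-80 - 11)² = (319 + (((-1 - 1)*(-3))*8)*11) + (-91)² = (319 + (-2*(-3)*8)*11) + 8281 = (319 + (6*8)*11) + 8281 = (319 + 48*11) + 8281 = (319 + 528) + 8281 = 847 + 8281 = 9128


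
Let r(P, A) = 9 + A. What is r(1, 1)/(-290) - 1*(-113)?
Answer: 3276/29 ≈ 112.97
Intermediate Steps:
r(1, 1)/(-290) - 1*(-113) = (9 + 1)/(-290) - 1*(-113) = 10*(-1/290) + 113 = -1/29 + 113 = 3276/29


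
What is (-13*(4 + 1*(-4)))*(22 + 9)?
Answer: 0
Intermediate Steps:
(-13*(4 + 1*(-4)))*(22 + 9) = -13*(4 - 4)*31 = -13*0*31 = 0*31 = 0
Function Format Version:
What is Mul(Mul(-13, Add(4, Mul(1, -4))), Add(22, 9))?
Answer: 0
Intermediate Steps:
Mul(Mul(-13, Add(4, Mul(1, -4))), Add(22, 9)) = Mul(Mul(-13, Add(4, -4)), 31) = Mul(Mul(-13, 0), 31) = Mul(0, 31) = 0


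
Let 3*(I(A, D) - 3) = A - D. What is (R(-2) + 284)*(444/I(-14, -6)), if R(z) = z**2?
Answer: 383616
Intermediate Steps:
I(A, D) = 3 - D/3 + A/3 (I(A, D) = 3 + (A - D)/3 = 3 + (-D/3 + A/3) = 3 - D/3 + A/3)
(R(-2) + 284)*(444/I(-14, -6)) = ((-2)**2 + 284)*(444/(3 - 1/3*(-6) + (1/3)*(-14))) = (4 + 284)*(444/(3 + 2 - 14/3)) = 288*(444/(1/3)) = 288*(444*3) = 288*1332 = 383616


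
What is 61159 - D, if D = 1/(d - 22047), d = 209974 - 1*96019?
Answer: 5621001371/91908 ≈ 61159.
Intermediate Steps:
d = 113955 (d = 209974 - 96019 = 113955)
D = 1/91908 (D = 1/(113955 - 22047) = 1/91908 ≈ 1.0880e-5)
61159 - D = 61159 - 1*1/91908 = 61159 - 1/91908 = 5621001371/91908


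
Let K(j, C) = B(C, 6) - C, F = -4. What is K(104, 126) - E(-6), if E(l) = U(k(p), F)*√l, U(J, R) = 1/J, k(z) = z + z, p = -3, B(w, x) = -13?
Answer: -139 + I*√6/6 ≈ -139.0 + 0.40825*I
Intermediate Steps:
K(j, C) = -13 - C
k(z) = 2*z
E(l) = -√l/6 (E(l) = √l/((2*(-3))) = √l/(-6) = -√l/6)
K(104, 126) - E(-6) = (-13 - 1*126) - (-1)*√(-6)/6 = (-13 - 126) - (-1)*I*√6/6 = -139 - (-1)*I*√6/6 = -139 + I*√6/6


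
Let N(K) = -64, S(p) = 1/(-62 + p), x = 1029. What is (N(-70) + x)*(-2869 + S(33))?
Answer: -80289930/29 ≈ -2.7686e+6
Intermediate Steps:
(N(-70) + x)*(-2869 + S(33)) = (-64 + 1029)*(-2869 + 1/(-62 + 33)) = 965*(-2869 + 1/(-29)) = 965*(-2869 - 1/29) = 965*(-83202/29) = -80289930/29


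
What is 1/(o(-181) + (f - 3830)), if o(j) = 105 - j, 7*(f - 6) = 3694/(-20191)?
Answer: -141337/500054000 ≈ -0.00028264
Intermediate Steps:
f = 844328/141337 (f = 6 + (3694/(-20191))/7 = 6 + (3694*(-1/20191))/7 = 6 + (1/7)*(-3694/20191) = 6 - 3694/141337 = 844328/141337 ≈ 5.9739)
1/(o(-181) + (f - 3830)) = 1/((105 - 1*(-181)) + (844328/141337 - 3830)) = 1/((105 + 181) - 540476382/141337) = 1/(286 - 540476382/141337) = 1/(-500054000/141337) = -141337/500054000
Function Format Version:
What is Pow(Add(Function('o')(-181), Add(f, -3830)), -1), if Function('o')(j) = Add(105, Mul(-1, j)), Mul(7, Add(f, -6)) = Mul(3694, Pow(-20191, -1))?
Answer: Rational(-141337, 500054000) ≈ -0.00028264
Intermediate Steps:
f = Rational(844328, 141337) (f = Add(6, Mul(Rational(1, 7), Mul(3694, Pow(-20191, -1)))) = Add(6, Mul(Rational(1, 7), Mul(3694, Rational(-1, 20191)))) = Add(6, Mul(Rational(1, 7), Rational(-3694, 20191))) = Add(6, Rational(-3694, 141337)) = Rational(844328, 141337) ≈ 5.9739)
Pow(Add(Function('o')(-181), Add(f, -3830)), -1) = Pow(Add(Add(105, Mul(-1, -181)), Add(Rational(844328, 141337), -3830)), -1) = Pow(Add(Add(105, 181), Rational(-540476382, 141337)), -1) = Pow(Add(286, Rational(-540476382, 141337)), -1) = Pow(Rational(-500054000, 141337), -1) = Rational(-141337, 500054000)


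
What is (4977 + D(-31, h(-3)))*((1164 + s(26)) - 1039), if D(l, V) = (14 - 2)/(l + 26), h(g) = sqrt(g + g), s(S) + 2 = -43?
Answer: 397968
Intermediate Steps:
s(S) = -45 (s(S) = -2 - 43 = -45)
h(g) = sqrt(2)*sqrt(g) (h(g) = sqrt(2*g) = sqrt(2)*sqrt(g))
D(l, V) = 12/(26 + l)
(4977 + D(-31, h(-3)))*((1164 + s(26)) - 1039) = (4977 + 12/(26 - 31))*((1164 - 45) - 1039) = (4977 + 12/(-5))*(1119 - 1039) = (4977 + 12*(-1/5))*80 = (4977 - 12/5)*80 = (24873/5)*80 = 397968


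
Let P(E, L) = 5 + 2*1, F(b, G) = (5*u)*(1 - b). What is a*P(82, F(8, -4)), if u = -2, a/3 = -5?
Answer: -105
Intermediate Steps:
a = -15 (a = 3*(-5) = -15)
F(b, G) = -10 + 10*b (F(b, G) = (5*(-2))*(1 - b) = -10*(1 - b) = -10 + 10*b)
P(E, L) = 7 (P(E, L) = 5 + 2 = 7)
a*P(82, F(8, -4)) = -15*7 = -105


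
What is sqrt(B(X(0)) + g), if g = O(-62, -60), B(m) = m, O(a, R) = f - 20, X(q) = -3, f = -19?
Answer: I*sqrt(42) ≈ 6.4807*I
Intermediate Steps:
O(a, R) = -39 (O(a, R) = -19 - 20 = -39)
g = -39
sqrt(B(X(0)) + g) = sqrt(-3 - 39) = sqrt(-42) = I*sqrt(42)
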